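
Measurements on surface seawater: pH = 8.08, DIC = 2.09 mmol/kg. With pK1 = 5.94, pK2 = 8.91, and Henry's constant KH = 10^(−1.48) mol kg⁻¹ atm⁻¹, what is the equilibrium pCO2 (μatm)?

pCO2 = 396 μatm

α₀ = 1 / (1 + K1/[H⁺] + K1K2/[H⁺]²) = 1 / (1 + 10^+2.14 + 10^+1.31)
   = 1 / (1 + 138.04 + 20.417) = 1/159.46 = 0.006271
[CO2*] = α₀ × DIC = 0.006271 × 2.09 = 0.01311 mmol/kg = 13.11 μmol/kg
pCO2 = [CO2*]/KH = 1.311×10^-5 / 3.311×10^-2 = 396 μatm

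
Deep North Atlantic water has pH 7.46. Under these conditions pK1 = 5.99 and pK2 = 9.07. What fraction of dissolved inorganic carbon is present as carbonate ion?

α₂ = 0.0232

α₂ = 1 / (1 + [H⁺]/K2 + [H⁺]²/(K1K2)) = 1 / (1 + 10^+1.61 + 10^+0.14)
   = 1 / (1 + 40.738 + 1.3804) = 1/43.118 = 0.02319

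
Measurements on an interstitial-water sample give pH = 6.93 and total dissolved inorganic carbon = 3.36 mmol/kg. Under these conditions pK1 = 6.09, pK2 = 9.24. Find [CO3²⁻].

α₂ = 1 / (1 + [H⁺]/K2 + [H⁺]²/(K1K2)) = 1 / (1 + 10^+2.31 + 10^+1.47)
   = 1 / (1 + 204.17 + 29.512) = 1/234.69 = 0.004261
[CO3²⁻] = α₂ × DIC = 0.004261 × 3.36 = 0.0143 mmol/kg = 14.3 μmol/kg

[CO3²⁻] = 14.3 μmol/kg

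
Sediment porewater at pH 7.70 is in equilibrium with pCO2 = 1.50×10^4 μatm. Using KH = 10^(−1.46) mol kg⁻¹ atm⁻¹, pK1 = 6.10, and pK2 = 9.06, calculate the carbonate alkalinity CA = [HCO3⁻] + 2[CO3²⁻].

CA = 22.5 mmol/kg

[CO2*] = KH · pCO2 = 10^(−1.46) × 1.50×10^4×10^-6 = 5.201×10^-4 mol/kg
α₀ = 1/(1 + K1/[H⁺] + K1K2/[H⁺]²) = 1/(1 + 10^+1.60 + 10^+0.24) = 0.02350
DIC = [CO2*]/α₀ = 5.201×10^-4 / 0.02350 = 22.13 mmol/kg
CA = (α₁ + 2α₂)·DIC = (0.9357 + 2×0.04084) × 22.13 = 22.5 mmol/kg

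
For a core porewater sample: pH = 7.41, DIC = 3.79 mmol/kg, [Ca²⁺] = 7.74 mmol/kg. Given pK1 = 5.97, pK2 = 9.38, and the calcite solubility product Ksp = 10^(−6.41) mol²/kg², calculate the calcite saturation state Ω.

Ω = 0.772

α₂ = 1 / (1 + [H⁺]/K2 + [H⁺]²/(K1K2)) = 1 / (1 + 10^+1.97 + 10^+0.53)
   = 1 / (1 + 93.325 + 3.3884) = 1/97.714 = 0.01023
[CO3²⁻] = α₂ × DIC = 0.01023 × 3.79 = 0.03879 mmol/kg
Ksp = 10^(−6.41) = 3.890×10^-7
Ω = [Ca²⁺][CO3²⁻]/Ksp = (7.74×10^-3)(3.879×10^-5) / 3.890×10^-7 = 0.772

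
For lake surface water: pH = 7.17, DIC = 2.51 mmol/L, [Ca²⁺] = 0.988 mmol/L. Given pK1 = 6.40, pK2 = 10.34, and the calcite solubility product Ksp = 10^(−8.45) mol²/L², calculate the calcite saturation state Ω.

Ω = 0.404

α₂ = 1 / (1 + [H⁺]/K2 + [H⁺]²/(K1K2)) = 1 / (1 + 10^+3.17 + 10^+2.40)
   = 1 / (1 + 1479.1 + 251.19) = 1/1731.3 = 0.0005776
[CO3²⁻] = α₂ × DIC = 0.0005776 × 2.51 = 0.001450 mmol/L = 1.450 μmol/L
Ksp = 10^(−8.45) = 3.548×10^-9
Ω = [Ca²⁺][CO3²⁻]/Ksp = (0.988×10^-3)(1.450×10^-6) / 3.548×10^-9 = 0.404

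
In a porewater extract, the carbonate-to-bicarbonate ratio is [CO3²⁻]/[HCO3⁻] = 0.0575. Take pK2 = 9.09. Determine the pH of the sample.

pH = 7.85

From K2 = [H⁺][CO3²⁻]/[HCO3⁻]:  pH = pK2 + log₁₀([CO3²⁻]/[HCO3⁻])
log₁₀(0.0575) = -1.240
pH = 9.09 + (-1.240) = 7.85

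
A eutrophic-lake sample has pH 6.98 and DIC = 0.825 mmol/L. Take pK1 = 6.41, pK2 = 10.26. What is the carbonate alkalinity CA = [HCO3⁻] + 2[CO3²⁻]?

CA = [HCO3⁻] + 2[CO3²⁻] = (α₁ + 2α₂)·DIC
At pH 6.98: [H⁺]/K1 = 10^-0.57 = 0.26915, K2/[H⁺] = 10^-3.28 = 0.00052481
α₁ = 1/(1 + 0.26915 + 0.00052481) = 1/1.2697 = 0.7876; α₂ = α₁·K2/[H⁺] = 0.0004133
α₁ + 2α₂ = 0.7884
CA = 0.7884 × 0.825 = 0.650 mmol/L

CA = 0.650 mmol/L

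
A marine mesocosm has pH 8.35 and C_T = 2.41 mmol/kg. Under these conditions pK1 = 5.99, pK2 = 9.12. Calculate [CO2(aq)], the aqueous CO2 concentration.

α₀ = 1 / (1 + K1/[H⁺] + K1K2/[H⁺]²) = 1 / (1 + 10^+2.36 + 10^+1.59)
   = 1 / (1 + 229.09 + 38.905) = 1/268.99 = 0.003718
[CO2*] = α₀ × DIC = 0.003718 × 2.41 = 0.00896 mmol/kg = 8.96 μmol/kg

[CO2*] = 8.96 μmol/kg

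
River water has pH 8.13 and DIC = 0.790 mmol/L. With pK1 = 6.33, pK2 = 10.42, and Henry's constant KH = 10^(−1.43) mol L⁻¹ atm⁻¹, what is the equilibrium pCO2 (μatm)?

pCO2 = 330 μatm

α₀ = 1 / (1 + K1/[H⁺] + K1K2/[H⁺]²) = 1 / (1 + 10^+1.80 + 10^-0.49)
   = 1 / (1 + 63.096 + 0.32359) = 1/64.419 = 0.01552
[CO2*] = α₀ × DIC = 0.01552 × 0.790 = 0.01226 mmol/L = 12.26 μmol/L
pCO2 = [CO2*]/KH = 1.226×10^-5 / 3.715×10^-2 = 330 μatm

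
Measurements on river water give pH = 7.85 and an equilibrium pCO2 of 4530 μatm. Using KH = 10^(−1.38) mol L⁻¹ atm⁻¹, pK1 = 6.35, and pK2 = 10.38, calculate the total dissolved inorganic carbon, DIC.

DIC = 6.18 mmol/L

[CO2*] = KH · pCO2 = 10^(−1.38) × 4530×10^-6 = 1.888×10^-4 mol/L
α₀ = 1/(1 + K1/[H⁺] + K1K2/[H⁺]²) = 1/(1 + 10^+1.50 + 10^-1.03) = 0.03057
DIC = [CO2*]/α₀ = 1.888×10^-4 / 0.03057 = 6.18 mmol/L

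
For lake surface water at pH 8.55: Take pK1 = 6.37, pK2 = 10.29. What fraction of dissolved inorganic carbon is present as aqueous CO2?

α₀ = 1 / (1 + K1/[H⁺] + K1K2/[H⁺]²) = 1 / (1 + 10^+2.18 + 10^+0.44)
   = 1 / (1 + 151.36 + 2.7542) = 1/155.11 = 0.006447

α₀ = 0.00645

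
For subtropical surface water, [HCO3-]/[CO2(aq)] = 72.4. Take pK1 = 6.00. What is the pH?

pH = 7.86

From K1 = [H⁺][HCO3-]/[CO2(aq)]:  pH = pK1 + log₁₀([HCO3-]/[CO2(aq)])
log₁₀(72.4) = +1.860
pH = 6.00 + (+1.860) = 7.86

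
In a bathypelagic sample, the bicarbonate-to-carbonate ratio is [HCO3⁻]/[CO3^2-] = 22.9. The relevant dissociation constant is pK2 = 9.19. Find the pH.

pH = 7.83

From K2 = [H⁺][CO3^2-]/[HCO3⁻]:  pH = pK2 − log₁₀([HCO3⁻]/[CO3^2-])
log₁₀(22.9) = +1.360
pH = 9.19 − (+1.360) = 7.83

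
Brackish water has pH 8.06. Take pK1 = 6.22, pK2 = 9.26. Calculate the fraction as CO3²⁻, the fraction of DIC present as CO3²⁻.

α₂ = 1 / (1 + [H⁺]/K2 + [H⁺]²/(K1K2)) = 1 / (1 + 10^+1.20 + 10^-0.64)
   = 1 / (1 + 15.849 + 0.22909) = 1/17.078 = 0.05855

α₂ = 0.0586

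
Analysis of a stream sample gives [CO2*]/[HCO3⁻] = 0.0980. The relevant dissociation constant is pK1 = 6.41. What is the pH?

pH = 7.42

From K1 = [H⁺][HCO3⁻]/[CO2*]:  pH = pK1 − log₁₀([CO2*]/[HCO3⁻])
log₁₀(0.0980) = -1.009
pH = 6.41 − (-1.009) = 7.42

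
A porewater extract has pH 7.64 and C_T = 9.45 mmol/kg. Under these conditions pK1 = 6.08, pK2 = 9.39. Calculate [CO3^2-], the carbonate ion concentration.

α₂ = 1 / (1 + [H⁺]/K2 + [H⁺]²/(K1K2)) = 1 / (1 + 10^+1.75 + 10^+0.19)
   = 1 / (1 + 56.234 + 1.5488) = 1/58.783 = 0.01701
[CO3²⁻] = α₂ × DIC = 0.01701 × 9.45 = 0.161 mmol/kg

[CO3²⁻] = 0.161 mmol/kg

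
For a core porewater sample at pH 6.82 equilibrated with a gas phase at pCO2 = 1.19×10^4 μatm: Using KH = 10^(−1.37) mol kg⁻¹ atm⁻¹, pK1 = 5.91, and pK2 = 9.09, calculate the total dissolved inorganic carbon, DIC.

DIC = 4.66 mmol/kg

[CO2*] = KH · pCO2 = 10^(−1.37) × 1.19×10^4×10^-6 = 5.076×10^-4 mol/kg
α₀ = 1/(1 + K1/[H⁺] + K1K2/[H⁺]²) = 1/(1 + 10^+0.91 + 10^-1.36) = 0.1090
DIC = [CO2*]/α₀ = 5.076×10^-4 / 0.1090 = 4.66 mmol/kg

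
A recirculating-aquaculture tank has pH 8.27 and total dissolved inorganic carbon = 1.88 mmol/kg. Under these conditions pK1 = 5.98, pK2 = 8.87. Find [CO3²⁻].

α₂ = 1 / (1 + [H⁺]/K2 + [H⁺]²/(K1K2)) = 1 / (1 + 10^+0.60 + 10^-1.69)
   = 1 / (1 + 3.9811 + 0.020417) = 1/5.0015 = 0.1999
[CO3²⁻] = α₂ × DIC = 0.1999 × 1.88 = 0.376 mmol/kg

[CO3²⁻] = 0.376 mmol/kg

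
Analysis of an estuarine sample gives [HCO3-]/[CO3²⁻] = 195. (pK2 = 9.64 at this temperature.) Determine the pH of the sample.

From K2 = [H⁺][CO3²⁻]/[HCO3-]:  pH = pK2 − log₁₀([HCO3-]/[CO3²⁻])
log₁₀(195) = +2.290
pH = 9.64 − (+2.290) = 7.35

pH = 7.35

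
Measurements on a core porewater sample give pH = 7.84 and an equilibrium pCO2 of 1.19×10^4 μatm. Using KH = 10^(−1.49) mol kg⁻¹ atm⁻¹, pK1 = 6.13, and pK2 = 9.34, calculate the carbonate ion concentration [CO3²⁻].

[CO3²⁻] = 0.625 mmol/kg

[CO2*] = KH · pCO2 = 10^(−1.49) × 1.19×10^4×10^-6 = 3.851×10^-4 mol/kg
α₀ = 1/(1 + K1/[H⁺] + K1K2/[H⁺]²) = 1/(1 + 10^+1.71 + 10^+0.21) = 0.01855
DIC = [CO2*]/α₀ = 3.851×10^-4 / 0.01855 = 20.76 mmol/kg
[CO3²⁻] = α₂·DIC; α₂ = 0.03008, so [CO3²⁻] = 0.03008 × 20.76 = 0.625 mmol/kg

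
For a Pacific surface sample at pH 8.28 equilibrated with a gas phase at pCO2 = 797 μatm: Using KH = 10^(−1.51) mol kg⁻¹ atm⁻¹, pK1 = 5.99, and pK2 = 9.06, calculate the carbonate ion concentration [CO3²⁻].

[CO3²⁻] = 0.797 mmol/kg

[CO2*] = KH · pCO2 = 10^(−1.51) × 797×10^-6 = 2.463×10^-5 mol/kg
α₀ = 1/(1 + K1/[H⁺] + K1K2/[H⁺]²) = 1/(1 + 10^+2.29 + 10^+1.51) = 0.004379
DIC = [CO2*]/α₀ = 2.463×10^-5 / 0.004379 = 5.624 mmol/kg
[CO3²⁻] = α₂·DIC; α₂ = 0.1417, so [CO3²⁻] = 0.1417 × 5.624 = 0.797 mmol/kg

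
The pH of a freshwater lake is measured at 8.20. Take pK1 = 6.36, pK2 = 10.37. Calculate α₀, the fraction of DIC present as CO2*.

α₀ = 0.0142

α₀ = 1 / (1 + K1/[H⁺] + K1K2/[H⁺]²) = 1 / (1 + 10^+1.84 + 10^-0.33)
   = 1 / (1 + 69.183 + 0.46774) = 1/70.651 = 0.01415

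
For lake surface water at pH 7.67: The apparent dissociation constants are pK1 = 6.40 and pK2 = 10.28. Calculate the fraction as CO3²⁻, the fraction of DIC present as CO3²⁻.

α₂ = 0.00232

α₂ = 1 / (1 + [H⁺]/K2 + [H⁺]²/(K1K2)) = 1 / (1 + 10^+2.61 + 10^+1.34)
   = 1 / (1 + 407.38 + 21.878) = 1/430.26 = 0.002324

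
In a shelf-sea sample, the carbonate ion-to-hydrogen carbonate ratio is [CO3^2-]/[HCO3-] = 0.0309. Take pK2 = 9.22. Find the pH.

From K2 = [H⁺][CO3^2-]/[HCO3-]:  pH = pK2 + log₁₀([CO3^2-]/[HCO3-])
log₁₀(0.0309) = -1.510
pH = 9.22 + (-1.510) = 7.71

pH = 7.71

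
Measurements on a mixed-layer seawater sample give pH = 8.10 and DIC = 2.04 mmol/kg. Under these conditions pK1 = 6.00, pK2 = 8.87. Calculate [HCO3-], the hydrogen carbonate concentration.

α₁ = 1 / (1 + [H⁺]/K1 + K2/[H⁺]) = 1 / (1 + 10^-2.10 + 10^-0.77)
   = 1 / (1 + 0.0079433 + 0.16982) = 1/1.1778 = 0.8491
[HCO3⁻] = α₁ × DIC = 0.8491 × 2.04 = 1.73 mmol/kg

[HCO3⁻] = 1.73 mmol/kg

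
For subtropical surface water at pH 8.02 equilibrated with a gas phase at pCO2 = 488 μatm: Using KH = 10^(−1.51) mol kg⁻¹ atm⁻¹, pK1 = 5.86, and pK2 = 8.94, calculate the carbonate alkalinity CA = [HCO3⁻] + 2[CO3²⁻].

CA = 2.70 mmol/kg

[CO2*] = KH · pCO2 = 10^(−1.51) × 488×10^-6 = 1.508×10^-5 mol/kg
α₀ = 1/(1 + K1/[H⁺] + K1K2/[H⁺]²) = 1/(1 + 10^+2.16 + 10^+1.24) = 0.006138
DIC = [CO2*]/α₀ = 1.508×10^-5 / 0.006138 = 2.457 mmol/kg
CA = (α₁ + 2α₂)·DIC = (0.8872 + 2×0.1067) × 2.457 = 2.70 mmol/kg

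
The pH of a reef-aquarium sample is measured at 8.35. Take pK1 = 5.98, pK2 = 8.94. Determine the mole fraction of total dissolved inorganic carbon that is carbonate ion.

α₂ = 0.204

α₂ = 1 / (1 + [H⁺]/K2 + [H⁺]²/(K1K2)) = 1 / (1 + 10^+0.59 + 10^-1.78)
   = 1 / (1 + 3.8905 + 0.016596) = 1/4.9070 = 0.2038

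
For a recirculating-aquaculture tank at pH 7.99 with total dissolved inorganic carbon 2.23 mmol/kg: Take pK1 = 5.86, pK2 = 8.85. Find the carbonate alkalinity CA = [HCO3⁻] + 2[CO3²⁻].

CA = 2.48 mmol/kg

CA = [HCO3⁻] + 2[CO3²⁻] = (α₁ + 2α₂)·DIC
At pH 7.99: [H⁺]/K1 = 10^-2.13 = 0.0074131, K2/[H⁺] = 10^-0.86 = 0.13804
α₁ = 1/(1 + 0.0074131 + 0.13804) = 1/1.1455 = 0.8730; α₂ = α₁·K2/[H⁺] = 0.1205
α₁ + 2α₂ = 1.1140
CA = 1.1140 × 2.23 = 2.48 mmol/kg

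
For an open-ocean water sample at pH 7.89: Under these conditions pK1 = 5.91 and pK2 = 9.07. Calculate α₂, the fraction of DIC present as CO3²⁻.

α₂ = 1 / (1 + [H⁺]/K2 + [H⁺]²/(K1K2)) = 1 / (1 + 10^+1.18 + 10^-0.80)
   = 1 / (1 + 15.136 + 0.15849) = 1/16.294 = 0.06137

α₂ = 0.0614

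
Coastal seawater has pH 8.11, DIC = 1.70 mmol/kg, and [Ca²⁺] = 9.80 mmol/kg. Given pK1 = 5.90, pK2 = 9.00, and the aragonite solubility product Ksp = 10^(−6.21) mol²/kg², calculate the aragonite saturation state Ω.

Ω = 3.07

α₂ = 1 / (1 + [H⁺]/K2 + [H⁺]²/(K1K2)) = 1 / (1 + 10^+0.89 + 10^-1.32)
   = 1 / (1 + 7.7625 + 0.047863) = 1/8.8103 = 0.1135
[CO3²⁻] = α₂ × DIC = 0.1135 × 1.70 = 0.1930 mmol/kg
Ksp = 10^(−6.21) = 6.166×10^-7
Ω = [Ca²⁺][CO3²⁻]/Ksp = (9.80×10^-3)(1.930×10^-4) / 6.166×10^-7 = 3.07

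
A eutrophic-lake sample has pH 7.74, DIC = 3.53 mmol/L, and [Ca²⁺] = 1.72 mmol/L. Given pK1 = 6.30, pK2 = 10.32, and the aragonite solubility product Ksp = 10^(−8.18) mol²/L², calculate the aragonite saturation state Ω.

α₂ = 1 / (1 + [H⁺]/K2 + [H⁺]²/(K1K2)) = 1 / (1 + 10^+2.58 + 10^+1.14)
   = 1 / (1 + 380.19 + 13.804) = 1/394.99 = 0.002532
[CO3²⁻] = α₂ × DIC = 0.002532 × 3.53 = 0.008937 mmol/L = 8.937 μmol/L
Ksp = 10^(−8.18) = 6.607×10^-9
Ω = [Ca²⁺][CO3²⁻]/Ksp = (1.72×10^-3)(8.937×10^-6) / 6.607×10^-9 = 2.33

Ω = 2.33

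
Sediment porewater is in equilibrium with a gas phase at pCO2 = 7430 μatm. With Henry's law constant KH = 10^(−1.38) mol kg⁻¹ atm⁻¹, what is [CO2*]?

[CO2*] = 310 μmol/kg

KH = 10^(−1.38) = 4.169×10^-2 mol kg⁻¹ atm⁻¹
[CO2*] = KH · pCO2 = 4.169×10^-2 × 7430×10^-6 atm = 3.10×10^-4 mol/kg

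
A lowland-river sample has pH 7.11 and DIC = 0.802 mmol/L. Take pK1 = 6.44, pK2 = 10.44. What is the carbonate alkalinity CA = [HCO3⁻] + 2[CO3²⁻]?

CA = 0.661 mmol/L

CA = [HCO3⁻] + 2[CO3²⁻] = (α₁ + 2α₂)·DIC
At pH 7.11: [H⁺]/K1 = 10^-0.67 = 0.21380, K2/[H⁺] = 10^-3.33 = 0.00046774
α₁ = 1/(1 + 0.21380 + 0.00046774) = 1/1.2143 = 0.8235; α₂ = α₁·K2/[H⁺] = 0.0003852
α₁ + 2α₂ = 0.8243
CA = 0.8243 × 0.802 = 0.661 mmol/L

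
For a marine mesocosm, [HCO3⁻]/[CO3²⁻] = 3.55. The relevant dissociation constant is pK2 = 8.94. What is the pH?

From K2 = [H⁺][CO3²⁻]/[HCO3⁻]:  pH = pK2 − log₁₀([HCO3⁻]/[CO3²⁻])
log₁₀(3.55) = +0.550
pH = 8.94 − (+0.550) = 8.39

pH = 8.39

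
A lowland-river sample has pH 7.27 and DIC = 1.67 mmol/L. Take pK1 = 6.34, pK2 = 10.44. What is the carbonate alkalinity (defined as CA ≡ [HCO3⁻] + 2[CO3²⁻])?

CA = 1.50 mmol/L

CA = [HCO3⁻] + 2[CO3²⁻] = (α₁ + 2α₂)·DIC
At pH 7.27: [H⁺]/K1 = 10^-0.93 = 0.11749, K2/[H⁺] = 10^-3.17 = 0.00067608
α₁ = 1/(1 + 0.11749 + 0.00067608) = 1/1.1182 = 0.8943; α₂ = α₁·K2/[H⁺] = 0.0006046
α₁ + 2α₂ = 0.8955
CA = 0.8955 × 1.67 = 1.50 mmol/L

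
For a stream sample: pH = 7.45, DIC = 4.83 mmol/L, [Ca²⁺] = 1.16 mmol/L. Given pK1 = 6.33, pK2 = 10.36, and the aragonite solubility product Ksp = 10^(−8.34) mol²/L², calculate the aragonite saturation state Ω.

Ω = 1.40

α₂ = 1 / (1 + [H⁺]/K2 + [H⁺]²/(K1K2)) = 1 / (1 + 10^+2.91 + 10^+1.79)
   = 1 / (1 + 812.83 + 61.660) = 1/875.49 = 0.001142
[CO3²⁻] = α₂ × DIC = 0.001142 × 4.83 = 0.005517 mmol/L = 5.517 μmol/L
Ksp = 10^(−8.34) = 4.571×10^-9
Ω = [Ca²⁺][CO3²⁻]/Ksp = (1.16×10^-3)(5.517×10^-6) / 4.571×10^-9 = 1.40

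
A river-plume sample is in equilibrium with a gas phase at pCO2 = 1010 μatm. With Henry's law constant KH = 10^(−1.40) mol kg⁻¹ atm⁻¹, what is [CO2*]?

[CO2*] = 40.2 μmol/kg

KH = 10^(−1.40) = 3.981×10^-2 mol kg⁻¹ atm⁻¹
[CO2*] = KH · pCO2 = 3.981×10^-2 × 1010×10^-6 atm = 4.02×10^-5 mol/kg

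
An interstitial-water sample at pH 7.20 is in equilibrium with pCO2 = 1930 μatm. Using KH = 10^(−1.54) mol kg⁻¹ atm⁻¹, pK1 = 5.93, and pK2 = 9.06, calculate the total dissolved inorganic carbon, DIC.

[CO2*] = KH · pCO2 = 10^(−1.54) × 1930×10^-6 = 5.566×10^-5 mol/kg
α₀ = 1/(1 + K1/[H⁺] + K1K2/[H⁺]²) = 1/(1 + 10^+1.27 + 10^-0.59) = 0.05031
DIC = [CO2*]/α₀ = 5.566×10^-5 / 0.05031 = 1.11 mmol/kg

DIC = 1.11 mmol/kg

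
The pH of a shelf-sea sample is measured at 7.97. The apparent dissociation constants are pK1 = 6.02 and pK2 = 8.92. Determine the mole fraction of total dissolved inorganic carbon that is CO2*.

α₀ = 1 / (1 + K1/[H⁺] + K1K2/[H⁺]²) = 1 / (1 + 10^+1.95 + 10^+1.00)
   = 1 / (1 + 89.125 + 10.000) = 1/100.13 = 0.009988

α₀ = 0.00999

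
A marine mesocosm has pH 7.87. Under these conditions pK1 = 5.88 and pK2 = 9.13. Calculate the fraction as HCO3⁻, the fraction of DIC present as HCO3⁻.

α₁ = 1 / (1 + [H⁺]/K1 + K2/[H⁺]) = 1 / (1 + 10^-1.99 + 10^-1.26)
   = 1 / (1 + 0.010233 + 0.054954) = 1/1.0652 = 0.9388

α₁ = 0.939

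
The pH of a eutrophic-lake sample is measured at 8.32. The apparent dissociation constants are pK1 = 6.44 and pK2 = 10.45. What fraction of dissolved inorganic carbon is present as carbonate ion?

α₂ = 1 / (1 + [H⁺]/K2 + [H⁺]²/(K1K2)) = 1 / (1 + 10^+2.13 + 10^+0.25)
   = 1 / (1 + 134.90 + 1.7783) = 1/137.67 = 0.007264

α₂ = 0.00726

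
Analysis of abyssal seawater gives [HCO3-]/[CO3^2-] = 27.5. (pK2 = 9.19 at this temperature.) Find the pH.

pH = 7.75

From K2 = [H⁺][CO3^2-]/[HCO3-]:  pH = pK2 − log₁₀([HCO3-]/[CO3^2-])
log₁₀(27.5) = +1.439
pH = 9.19 − (+1.439) = 7.75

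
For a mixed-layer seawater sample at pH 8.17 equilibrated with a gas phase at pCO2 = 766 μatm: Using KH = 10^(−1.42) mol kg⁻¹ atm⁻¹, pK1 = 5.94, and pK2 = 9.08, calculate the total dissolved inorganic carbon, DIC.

DIC = 5.58 mmol/kg

[CO2*] = KH · pCO2 = 10^(−1.42) × 766×10^-6 = 2.912×10^-5 mol/kg
α₀ = 1/(1 + K1/[H⁺] + K1K2/[H⁺]²) = 1/(1 + 10^+2.23 + 10^+1.32) = 0.005216
DIC = [CO2*]/α₀ = 2.912×10^-5 / 0.005216 = 5.58 mmol/kg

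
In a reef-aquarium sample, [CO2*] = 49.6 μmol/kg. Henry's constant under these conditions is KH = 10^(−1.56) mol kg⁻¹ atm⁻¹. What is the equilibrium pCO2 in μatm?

KH = 10^(−1.56) = 2.754×10^-2 mol kg⁻¹ atm⁻¹
pCO2 = [CO2*]/KH = 49.6×10^-6 / 2.754×10^-2 = 1.80×10^-3 atm = 1800 μatm

pCO2 = 1800 μatm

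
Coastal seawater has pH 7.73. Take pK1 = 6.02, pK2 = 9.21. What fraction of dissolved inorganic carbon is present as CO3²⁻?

α₂ = 0.0315

α₂ = 1 / (1 + [H⁺]/K2 + [H⁺]²/(K1K2)) = 1 / (1 + 10^+1.48 + 10^-0.23)
   = 1 / (1 + 30.200 + 0.58884) = 1/31.788 = 0.03146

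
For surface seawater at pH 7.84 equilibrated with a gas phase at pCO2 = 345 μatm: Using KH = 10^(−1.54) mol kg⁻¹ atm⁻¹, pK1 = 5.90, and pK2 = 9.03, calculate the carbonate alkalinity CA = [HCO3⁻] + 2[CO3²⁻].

CA = 0.979 mmol/kg

[CO2*] = KH · pCO2 = 10^(−1.54) × 345×10^-6 = 9.950×10^-6 mol/kg
α₀ = 1/(1 + K1/[H⁺] + K1K2/[H⁺]²) = 1/(1 + 10^+1.94 + 10^+0.75) = 0.01067
DIC = [CO2*]/α₀ = 9.950×10^-6 / 0.01067 = 0.9325 mmol/kg
CA = (α₁ + 2α₂)·DIC = (0.9293 + 2×0.06000) × 0.9325 = 0.979 mmol/kg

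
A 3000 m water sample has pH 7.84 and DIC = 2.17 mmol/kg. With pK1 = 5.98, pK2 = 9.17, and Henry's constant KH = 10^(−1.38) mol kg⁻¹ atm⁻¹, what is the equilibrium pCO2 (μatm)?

pCO2 = 678 μatm

α₀ = 1 / (1 + K1/[H⁺] + K1K2/[H⁺]²) = 1 / (1 + 10^+1.86 + 10^+0.53)
   = 1 / (1 + 72.444 + 3.3884) = 1/76.832 = 0.01302
[CO2*] = α₀ × DIC = 0.01302 × 2.17 = 0.02824 mmol/kg
pCO2 = [CO2*]/KH = 2.824×10^-5 / 4.169×10^-2 = 678 μatm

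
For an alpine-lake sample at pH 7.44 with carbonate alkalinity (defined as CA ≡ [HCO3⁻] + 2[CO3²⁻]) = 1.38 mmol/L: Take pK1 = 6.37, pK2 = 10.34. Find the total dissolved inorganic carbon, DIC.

CA = [HCO3⁻] + 2[CO3²⁻] = (α₁ + 2α₂)·DIC
At pH 7.44: [H⁺]/K1 = 10^-1.07 = 0.085114, K2/[H⁺] = 10^-2.90 = 0.0012589
α₁ = 1/(1 + 0.085114 + 0.0012589) = 1/1.0864 = 0.9205; α₂ = α₁·K2/[H⁺] = 0.001159
α₁ + 2α₂ = 0.9228
DIC = CA / (α₁ + 2α₂) = 1.38 / 0.9228 = 1.50 mmol/L

DIC = 1.50 mmol/L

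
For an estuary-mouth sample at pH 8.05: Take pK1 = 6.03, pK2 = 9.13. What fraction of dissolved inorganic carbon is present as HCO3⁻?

α₁ = 0.915

α₁ = 1 / (1 + [H⁺]/K1 + K2/[H⁺]) = 1 / (1 + 10^-2.02 + 10^-1.08)
   = 1 / (1 + 0.0095499 + 0.083176) = 1/1.0927 = 0.9151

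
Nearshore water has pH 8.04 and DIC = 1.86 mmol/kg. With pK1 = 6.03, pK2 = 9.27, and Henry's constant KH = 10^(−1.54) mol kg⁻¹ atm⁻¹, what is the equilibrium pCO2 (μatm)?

pCO2 = 590 μatm

α₀ = 1 / (1 + K1/[H⁺] + K1K2/[H⁺]²) = 1 / (1 + 10^+2.01 + 10^+0.78)
   = 1 / (1 + 102.33 + 6.0256) = 1/109.35 = 0.009145
[CO2*] = α₀ × DIC = 0.009145 × 1.86 = 0.01701 mmol/kg = 17.01 μmol/kg
pCO2 = [CO2*]/KH = 1.701×10^-5 / 2.884×10^-2 = 590 μatm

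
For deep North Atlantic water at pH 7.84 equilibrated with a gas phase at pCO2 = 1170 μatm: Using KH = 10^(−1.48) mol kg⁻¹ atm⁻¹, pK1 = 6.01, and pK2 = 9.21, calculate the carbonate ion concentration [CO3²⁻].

[CO3²⁻] = 0.112 mmol/kg

[CO2*] = KH · pCO2 = 10^(−1.48) × 1170×10^-6 = 3.874×10^-5 mol/kg
α₀ = 1/(1 + K1/[H⁺] + K1K2/[H⁺]²) = 1/(1 + 10^+1.83 + 10^+0.46) = 0.01399
DIC = [CO2*]/α₀ = 3.874×10^-5 / 0.01399 = 2.770 mmol/kg
[CO3²⁻] = α₂·DIC; α₂ = 0.04034, so [CO3²⁻] = 0.04034 × 2.770 = 0.112 mmol/kg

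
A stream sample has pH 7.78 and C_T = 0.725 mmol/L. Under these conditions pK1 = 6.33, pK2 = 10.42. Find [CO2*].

[CO2*] = 0.0248 mmol/L

α₀ = 1 / (1 + K1/[H⁺] + K1K2/[H⁺]²) = 1 / (1 + 10^+1.45 + 10^-1.19)
   = 1 / (1 + 28.184 + 0.064565) = 1/29.248 = 0.03419
[CO2*] = α₀ × DIC = 0.03419 × 0.725 = 0.0248 mmol/L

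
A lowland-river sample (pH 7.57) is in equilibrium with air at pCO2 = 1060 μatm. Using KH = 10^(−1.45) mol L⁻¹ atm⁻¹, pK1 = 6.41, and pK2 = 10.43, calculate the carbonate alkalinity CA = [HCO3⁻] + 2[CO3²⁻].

[CO2*] = KH · pCO2 = 10^(−1.45) × 1060×10^-6 = 3.761×10^-5 mol/L
α₀ = 1/(1 + K1/[H⁺] + K1K2/[H⁺]²) = 1/(1 + 10^+1.16 + 10^-1.70) = 0.06462
DIC = [CO2*]/α₀ = 3.761×10^-5 / 0.06462 = 0.5820 mmol/L
CA = (α₁ + 2α₂)·DIC = (0.9341 + 2×0.001289) × 0.5820 = 0.545 mmol/L

CA = 0.545 mmol/L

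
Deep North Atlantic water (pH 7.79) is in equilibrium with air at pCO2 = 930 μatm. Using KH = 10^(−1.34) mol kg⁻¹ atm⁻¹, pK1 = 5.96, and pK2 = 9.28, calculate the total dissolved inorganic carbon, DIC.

DIC = 3.01 mmol/kg

[CO2*] = KH · pCO2 = 10^(−1.34) × 930×10^-6 = 4.251×10^-5 mol/kg
α₀ = 1/(1 + K1/[H⁺] + K1K2/[H⁺]²) = 1/(1 + 10^+1.83 + 10^+0.34) = 0.01413
DIC = [CO2*]/α₀ = 4.251×10^-5 / 0.01413 = 3.01 mmol/kg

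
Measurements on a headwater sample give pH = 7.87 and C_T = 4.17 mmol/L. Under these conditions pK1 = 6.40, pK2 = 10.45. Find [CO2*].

α₀ = 1 / (1 + K1/[H⁺] + K1K2/[H⁺]²) = 1 / (1 + 10^+1.47 + 10^-1.11)
   = 1 / (1 + 29.512 + 0.077625) = 1/30.590 = 0.03269
[CO2*] = α₀ × DIC = 0.03269 × 4.17 = 0.136 mmol/L

[CO2*] = 0.136 mmol/L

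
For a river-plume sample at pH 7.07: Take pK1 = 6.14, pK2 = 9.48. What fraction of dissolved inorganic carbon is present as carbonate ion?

α₂ = 0.00347

α₂ = 1 / (1 + [H⁺]/K2 + [H⁺]²/(K1K2)) = 1 / (1 + 10^+2.41 + 10^+1.48)
   = 1 / (1 + 257.04 + 30.200) = 1/288.24 = 0.003469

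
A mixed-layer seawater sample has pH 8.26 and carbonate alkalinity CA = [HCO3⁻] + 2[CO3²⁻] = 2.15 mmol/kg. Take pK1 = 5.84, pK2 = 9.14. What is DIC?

DIC = 1.93 mmol/kg

CA = [HCO3⁻] + 2[CO3²⁻] = (α₁ + 2α₂)·DIC
At pH 8.26: [H⁺]/K1 = 10^-2.42 = 0.0038019, K2/[H⁺] = 10^-0.88 = 0.13183
α₁ = 1/(1 + 0.0038019 + 0.13183) = 1/1.1356 = 0.8806; α₂ = α₁·K2/[H⁺] = 0.1161
α₁ + 2α₂ = 1.1127
DIC = CA / (α₁ + 2α₂) = 2.15 / 1.1127 = 1.93 mmol/kg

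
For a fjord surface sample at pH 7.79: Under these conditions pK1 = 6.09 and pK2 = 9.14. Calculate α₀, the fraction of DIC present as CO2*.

α₀ = 0.0187

α₀ = 1 / (1 + K1/[H⁺] + K1K2/[H⁺]²) = 1 / (1 + 10^+1.70 + 10^+0.35)
   = 1 / (1 + 50.119 + 2.2387) = 1/53.357 = 0.01874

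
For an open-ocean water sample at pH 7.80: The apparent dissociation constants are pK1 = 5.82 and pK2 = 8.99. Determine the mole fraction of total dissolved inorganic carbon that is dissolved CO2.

α₀ = 0.00974

α₀ = 1 / (1 + K1/[H⁺] + K1K2/[H⁺]²) = 1 / (1 + 10^+1.98 + 10^+0.79)
   = 1 / (1 + 95.499 + 6.1660) = 1/102.67 = 0.009740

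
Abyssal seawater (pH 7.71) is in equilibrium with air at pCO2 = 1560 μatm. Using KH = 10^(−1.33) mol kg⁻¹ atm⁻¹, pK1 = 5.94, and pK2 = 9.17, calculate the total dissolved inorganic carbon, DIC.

DIC = 4.52 mmol/kg

[CO2*] = KH · pCO2 = 10^(−1.33) × 1560×10^-6 = 7.297×10^-5 mol/kg
α₀ = 1/(1 + K1/[H⁺] + K1K2/[H⁺]²) = 1/(1 + 10^+1.77 + 10^+0.31) = 0.01615
DIC = [CO2*]/α₀ = 7.297×10^-5 / 0.01615 = 4.52 mmol/kg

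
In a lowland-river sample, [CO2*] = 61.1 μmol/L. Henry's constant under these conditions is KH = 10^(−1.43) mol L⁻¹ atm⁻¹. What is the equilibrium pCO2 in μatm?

KH = 10^(−1.43) = 3.715×10^-2 mol L⁻¹ atm⁻¹
pCO2 = [CO2*]/KH = 61.1×10^-6 / 3.715×10^-2 = 1.64×10^-3 atm = 1640 μatm

pCO2 = 1640 μatm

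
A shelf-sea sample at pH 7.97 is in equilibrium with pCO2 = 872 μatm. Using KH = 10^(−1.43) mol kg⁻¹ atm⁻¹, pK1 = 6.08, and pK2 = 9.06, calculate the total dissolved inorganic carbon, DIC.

DIC = 2.75 mmol/kg

[CO2*] = KH · pCO2 = 10^(−1.43) × 872×10^-6 = 3.240×10^-5 mol/kg
α₀ = 1/(1 + K1/[H⁺] + K1K2/[H⁺]²) = 1/(1 + 10^+1.89 + 10^+0.80) = 0.01177
DIC = [CO2*]/α₀ = 3.240×10^-5 / 0.01177 = 2.75 mmol/kg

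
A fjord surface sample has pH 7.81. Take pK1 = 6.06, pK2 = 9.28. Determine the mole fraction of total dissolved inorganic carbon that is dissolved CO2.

α₀ = 1 / (1 + K1/[H⁺] + K1K2/[H⁺]²) = 1 / (1 + 10^+1.75 + 10^+0.28)
   = 1 / (1 + 56.234 + 1.9055) = 1/59.140 = 0.01691

α₀ = 0.0169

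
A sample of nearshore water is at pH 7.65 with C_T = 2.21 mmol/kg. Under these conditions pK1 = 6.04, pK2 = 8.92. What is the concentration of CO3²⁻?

α₂ = 1 / (1 + [H⁺]/K2 + [H⁺]²/(K1K2)) = 1 / (1 + 10^+1.27 + 10^-0.34)
   = 1 / (1 + 18.621 + 0.45709) = 1/20.078 = 0.04981
[CO3²⁻] = α₂ × DIC = 0.04981 × 2.21 = 0.110 mmol/kg

[CO3²⁻] = 0.110 mmol/kg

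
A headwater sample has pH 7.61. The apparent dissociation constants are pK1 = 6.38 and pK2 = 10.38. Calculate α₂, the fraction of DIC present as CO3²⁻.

α₂ = 0.00160

α₂ = 1 / (1 + [H⁺]/K2 + [H⁺]²/(K1K2)) = 1 / (1 + 10^+2.77 + 10^+1.54)
   = 1 / (1 + 588.84 + 34.674) = 1/624.52 = 0.001601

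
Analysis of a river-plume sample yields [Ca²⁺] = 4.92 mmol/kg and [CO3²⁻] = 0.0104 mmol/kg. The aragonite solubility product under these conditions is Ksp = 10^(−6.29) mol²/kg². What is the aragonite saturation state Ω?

Ω = 0.0998

Ksp = 10^(−6.29) = 5.129×10^-7
Ω = [Ca²⁺][CO3²⁻]/Ksp = (4.92×10^-3)(0.0104×10^-3) / 5.129×10^-7 = 0.0998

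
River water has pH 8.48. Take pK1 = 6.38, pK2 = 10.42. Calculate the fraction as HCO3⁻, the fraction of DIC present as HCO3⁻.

α₁ = 1 / (1 + [H⁺]/K1 + K2/[H⁺]) = 1 / (1 + 10^-2.10 + 10^-1.94)
   = 1 / (1 + 0.0079433 + 0.011482) = 1/1.0194 = 0.9809

α₁ = 0.981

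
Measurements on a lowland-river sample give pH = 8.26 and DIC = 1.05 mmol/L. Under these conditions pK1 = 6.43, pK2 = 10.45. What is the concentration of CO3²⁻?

[CO3²⁻] = 6.64 μmol/L

α₂ = 1 / (1 + [H⁺]/K2 + [H⁺]²/(K1K2)) = 1 / (1 + 10^+2.19 + 10^+0.36)
   = 1 / (1 + 154.88 + 2.2909) = 1/158.17 = 0.006322
[CO3²⁻] = α₂ × DIC = 0.006322 × 1.05 = 0.00664 mmol/L = 6.64 μmol/L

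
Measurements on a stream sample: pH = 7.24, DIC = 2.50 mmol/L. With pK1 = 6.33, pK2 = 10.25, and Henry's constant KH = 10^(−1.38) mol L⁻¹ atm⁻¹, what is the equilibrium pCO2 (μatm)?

α₀ = 1 / (1 + K1/[H⁺] + K1K2/[H⁺]²) = 1 / (1 + 10^+0.91 + 10^-2.10)
   = 1 / (1 + 8.1283 + 0.0079433) = 1/9.1362 = 0.1095
[CO2*] = α₀ × DIC = 0.1095 × 2.50 = 0.2736 mmol/L
pCO2 = [CO2*]/KH = 2.736×10^-4 / 4.169×10^-2 = 6560 μatm

pCO2 = 6560 μatm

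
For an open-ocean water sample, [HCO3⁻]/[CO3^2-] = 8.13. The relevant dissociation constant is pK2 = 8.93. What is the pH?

From K2 = [H⁺][CO3^2-]/[HCO3⁻]:  pH = pK2 − log₁₀([HCO3⁻]/[CO3^2-])
log₁₀(8.13) = +0.910
pH = 8.93 − (+0.910) = 8.02

pH = 8.02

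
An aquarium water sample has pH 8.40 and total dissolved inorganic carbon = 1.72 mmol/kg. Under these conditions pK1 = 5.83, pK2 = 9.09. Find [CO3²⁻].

[CO3²⁻] = 0.291 mmol/kg

α₂ = 1 / (1 + [H⁺]/K2 + [H⁺]²/(K1K2)) = 1 / (1 + 10^+0.69 + 10^-1.88)
   = 1 / (1 + 4.8978 + 0.013183) = 1/5.9110 = 0.1692
[CO3²⁻] = α₂ × DIC = 0.1692 × 1.72 = 0.291 mmol/kg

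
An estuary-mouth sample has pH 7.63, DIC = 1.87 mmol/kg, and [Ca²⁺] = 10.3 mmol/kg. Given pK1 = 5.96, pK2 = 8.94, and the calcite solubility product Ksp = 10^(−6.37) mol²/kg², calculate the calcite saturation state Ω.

Ω = 2.07

α₂ = 1 / (1 + [H⁺]/K2 + [H⁺]²/(K1K2)) = 1 / (1 + 10^+1.31 + 10^-0.36)
   = 1 / (1 + 20.417 + 0.43652) = 1/21.854 = 0.04576
[CO3²⁻] = α₂ × DIC = 0.04576 × 1.87 = 0.08557 mmol/kg
Ksp = 10^(−6.37) = 4.266×10^-7
Ω = [Ca²⁺][CO3²⁻]/Ksp = (10.3×10^-3)(8.557×10^-5) / 4.266×10^-7 = 2.07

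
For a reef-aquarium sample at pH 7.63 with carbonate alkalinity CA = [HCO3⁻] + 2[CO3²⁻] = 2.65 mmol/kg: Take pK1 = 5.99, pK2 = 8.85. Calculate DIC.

DIC = 2.56 mmol/kg

CA = [HCO3⁻] + 2[CO3²⁻] = (α₁ + 2α₂)·DIC
At pH 7.63: [H⁺]/K1 = 10^-1.64 = 0.022909, K2/[H⁺] = 10^-1.22 = 0.060256
α₁ = 1/(1 + 0.022909 + 0.060256) = 1/1.0832 = 0.9232; α₂ = α₁·K2/[H⁺] = 0.05563
α₁ + 2α₂ = 1.0345
DIC = CA / (α₁ + 2α₂) = 2.65 / 1.0345 = 2.56 mmol/kg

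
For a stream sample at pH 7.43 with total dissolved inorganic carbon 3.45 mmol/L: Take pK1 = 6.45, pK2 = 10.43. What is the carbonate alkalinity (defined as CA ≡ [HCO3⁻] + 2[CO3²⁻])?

CA = [HCO3⁻] + 2[CO3²⁻] = (α₁ + 2α₂)·DIC
At pH 7.43: [H⁺]/K1 = 10^-0.98 = 0.10471, K2/[H⁺] = 10^-3.00 = 0.0010000
α₁ = 1/(1 + 0.10471 + 0.0010000) = 1/1.1057 = 0.9044; α₂ = α₁·K2/[H⁺] = 0.0009044
α₁ + 2α₂ = 0.9062
CA = 0.9062 × 3.45 = 3.13 mmol/L

CA = 3.13 mmol/L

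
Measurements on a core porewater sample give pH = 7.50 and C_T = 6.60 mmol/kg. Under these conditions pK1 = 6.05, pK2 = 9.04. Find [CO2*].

[CO2*] = 0.220 mmol/kg

α₀ = 1 / (1 + K1/[H⁺] + K1K2/[H⁺]²) = 1 / (1 + 10^+1.45 + 10^-0.09)
   = 1 / (1 + 28.184 + 0.81283) = 1/29.997 = 0.03334
[CO2*] = α₀ × DIC = 0.03334 × 6.60 = 0.220 mmol/kg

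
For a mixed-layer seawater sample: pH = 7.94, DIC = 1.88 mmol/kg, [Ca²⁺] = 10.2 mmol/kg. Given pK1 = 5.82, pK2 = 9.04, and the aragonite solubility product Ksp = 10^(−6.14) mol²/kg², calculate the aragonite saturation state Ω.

α₂ = 1 / (1 + [H⁺]/K2 + [H⁺]²/(K1K2)) = 1 / (1 + 10^+1.10 + 10^-1.02)
   = 1 / (1 + 12.589 + 0.095499) = 1/13.685 = 0.07307
[CO3²⁻] = α₂ × DIC = 0.07307 × 1.88 = 0.1374 mmol/kg
Ksp = 10^(−6.14) = 7.244×10^-7
Ω = [Ca²⁺][CO3²⁻]/Ksp = (10.2×10^-3)(1.374×10^-4) / 7.244×10^-7 = 1.93

Ω = 1.93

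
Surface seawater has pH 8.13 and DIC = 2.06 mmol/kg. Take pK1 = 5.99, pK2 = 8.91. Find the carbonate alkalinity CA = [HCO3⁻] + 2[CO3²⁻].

CA = [HCO3⁻] + 2[CO3²⁻] = (α₁ + 2α₂)·DIC
At pH 8.13: [H⁺]/K1 = 10^-2.14 = 0.0072444, K2/[H⁺] = 10^-0.78 = 0.16596
α₁ = 1/(1 + 0.0072444 + 0.16596) = 1/1.1732 = 0.8524; α₂ = α₁·K2/[H⁺] = 0.1415
α₁ + 2α₂ = 1.1353
CA = 1.1353 × 2.06 = 2.34 mmol/kg

CA = 2.34 mmol/kg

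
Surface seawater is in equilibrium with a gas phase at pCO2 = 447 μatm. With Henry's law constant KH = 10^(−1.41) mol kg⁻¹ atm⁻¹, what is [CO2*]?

[CO2*] = 17.4 μmol/kg

KH = 10^(−1.41) = 3.890×10^-2 mol kg⁻¹ atm⁻¹
[CO2*] = KH · pCO2 = 3.890×10^-2 × 447×10^-6 atm = 1.74×10^-5 mol/kg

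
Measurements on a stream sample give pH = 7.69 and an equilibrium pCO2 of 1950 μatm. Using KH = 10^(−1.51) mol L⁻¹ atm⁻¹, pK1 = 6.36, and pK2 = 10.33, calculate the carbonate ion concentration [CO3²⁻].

[CO2*] = KH · pCO2 = 10^(−1.51) × 1950×10^-6 = 6.026×10^-5 mol/L
α₀ = 1/(1 + K1/[H⁺] + K1K2/[H⁺]²) = 1/(1 + 10^+1.33 + 10^-1.31) = 0.04459
DIC = [CO2*]/α₀ = 6.026×10^-5 / 0.04459 = 1.352 mmol/L
[CO3²⁻] = α₂·DIC; α₂ = 0.002184, so [CO3²⁻] = 0.002184 × 1.352 = 0.00295 mmol/L = 2.95 μmol/L

[CO3²⁻] = 2.95 μmol/L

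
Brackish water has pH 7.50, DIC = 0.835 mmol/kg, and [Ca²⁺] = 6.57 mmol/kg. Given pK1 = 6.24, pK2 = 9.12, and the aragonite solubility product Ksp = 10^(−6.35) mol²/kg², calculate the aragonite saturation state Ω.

α₂ = 1 / (1 + [H⁺]/K2 + [H⁺]²/(K1K2)) = 1 / (1 + 10^+1.62 + 10^+0.36)
   = 1 / (1 + 41.687 + 2.2909) = 1/44.978 = 0.02223
[CO3²⁻] = α₂ × DIC = 0.02223 × 0.835 = 0.01856 mmol/kg = 18.56 μmol/kg
Ksp = 10^(−6.35) = 4.467×10^-7
Ω = [Ca²⁺][CO3²⁻]/Ksp = (6.57×10^-3)(1.856×10^-5) / 4.467×10^-7 = 0.273

Ω = 0.273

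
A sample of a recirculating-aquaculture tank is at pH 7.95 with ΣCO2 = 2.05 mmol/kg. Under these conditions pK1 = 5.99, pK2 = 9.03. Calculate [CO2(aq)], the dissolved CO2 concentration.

α₀ = 1 / (1 + K1/[H⁺] + K1K2/[H⁺]²) = 1 / (1 + 10^+1.96 + 10^+0.88)
   = 1 / (1 + 91.201 + 7.5858) = 1/99.787 = 0.01002
[CO2*] = α₀ × DIC = 0.01002 × 2.05 = 0.0205 mmol/kg

[CO2*] = 0.0205 mmol/kg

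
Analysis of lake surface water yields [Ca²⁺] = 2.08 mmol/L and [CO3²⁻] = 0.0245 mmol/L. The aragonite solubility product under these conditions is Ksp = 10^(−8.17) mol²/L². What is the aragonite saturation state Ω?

Ksp = 10^(−8.17) = 6.761×10^-9
Ω = [Ca²⁺][CO3²⁻]/Ksp = (2.08×10^-3)(0.0245×10^-3) / 6.761×10^-9 = 7.54

Ω = 7.54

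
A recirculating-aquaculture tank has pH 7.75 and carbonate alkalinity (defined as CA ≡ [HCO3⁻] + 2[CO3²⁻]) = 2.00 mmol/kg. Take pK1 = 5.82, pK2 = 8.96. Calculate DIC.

CA = [HCO3⁻] + 2[CO3²⁻] = (α₁ + 2α₂)·DIC
At pH 7.75: [H⁺]/K1 = 10^-1.93 = 0.011749, K2/[H⁺] = 10^-1.21 = 0.061660
α₁ = 1/(1 + 0.011749 + 0.061660) = 1/1.0734 = 0.9316; α₂ = α₁·K2/[H⁺] = 0.05744
α₁ + 2α₂ = 1.0465
DIC = CA / (α₁ + 2α₂) = 2.00 / 1.0465 = 1.91 mmol/kg

DIC = 1.91 mmol/kg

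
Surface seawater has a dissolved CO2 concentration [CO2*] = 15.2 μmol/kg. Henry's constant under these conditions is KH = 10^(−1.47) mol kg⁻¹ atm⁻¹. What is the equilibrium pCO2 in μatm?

pCO2 = 449 μatm

KH = 10^(−1.47) = 3.388×10^-2 mol kg⁻¹ atm⁻¹
pCO2 = [CO2*]/KH = 15.2×10^-6 / 3.388×10^-2 = 4.49×10^-4 atm = 449 μatm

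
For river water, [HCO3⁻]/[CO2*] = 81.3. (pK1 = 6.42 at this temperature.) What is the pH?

From K1 = [H⁺][HCO3⁻]/[CO2*]:  pH = pK1 + log₁₀([HCO3⁻]/[CO2*])
log₁₀(81.3) = +1.910
pH = 6.42 + (+1.910) = 8.33

pH = 8.33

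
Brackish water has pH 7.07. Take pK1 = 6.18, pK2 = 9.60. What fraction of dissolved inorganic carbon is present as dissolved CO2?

α₀ = 1 / (1 + K1/[H⁺] + K1K2/[H⁺]²) = 1 / (1 + 10^+0.89 + 10^-1.64)
   = 1 / (1 + 7.7625 + 0.022909) = 1/8.7854 = 0.1138

α₀ = 0.114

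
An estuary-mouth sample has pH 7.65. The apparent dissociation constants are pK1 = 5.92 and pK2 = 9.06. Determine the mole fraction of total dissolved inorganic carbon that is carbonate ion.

α₂ = 0.0368

α₂ = 1 / (1 + [H⁺]/K2 + [H⁺]²/(K1K2)) = 1 / (1 + 10^+1.41 + 10^-0.32)
   = 1 / (1 + 25.704 + 0.47863) = 1/27.183 = 0.03679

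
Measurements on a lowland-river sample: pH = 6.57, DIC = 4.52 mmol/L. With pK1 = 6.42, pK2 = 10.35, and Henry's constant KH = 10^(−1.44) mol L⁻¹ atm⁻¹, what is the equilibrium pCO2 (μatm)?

pCO2 = 5.16×10^4 μatm

α₀ = 1 / (1 + K1/[H⁺] + K1K2/[H⁺]²) = 1 / (1 + 10^+0.15 + 10^-3.63)
   = 1 / (1 + 1.4125 + 0.00023442) = 1/2.4128 = 0.4145
[CO2*] = α₀ × DIC = 0.4145 × 4.52 = 1.873 mmol/L
pCO2 = [CO2*]/KH = 1.873×10^-3 / 3.631×10^-2 = 5.16×10^4 μatm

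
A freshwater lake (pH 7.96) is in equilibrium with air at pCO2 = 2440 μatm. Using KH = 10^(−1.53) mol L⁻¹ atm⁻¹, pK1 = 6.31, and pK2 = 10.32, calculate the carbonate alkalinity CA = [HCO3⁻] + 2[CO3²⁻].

[CO2*] = KH · pCO2 = 10^(−1.53) × 2440×10^-6 = 7.201×10^-5 mol/L
α₀ = 1/(1 + K1/[H⁺] + K1K2/[H⁺]²) = 1/(1 + 10^+1.65 + 10^-0.71) = 0.02180
DIC = [CO2*]/α₀ = 7.201×10^-5 / 0.02180 = 3.303 mmol/L
CA = (α₁ + 2α₂)·DIC = (0.9739 + 2×0.004251) × 3.303 = 3.24 mmol/L

CA = 3.24 mmol/L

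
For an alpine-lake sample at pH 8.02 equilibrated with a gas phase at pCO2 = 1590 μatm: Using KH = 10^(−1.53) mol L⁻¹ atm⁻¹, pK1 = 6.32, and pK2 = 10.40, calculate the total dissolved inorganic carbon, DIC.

DIC = 2.41 mmol/L

[CO2*] = KH · pCO2 = 10^(−1.53) × 1590×10^-6 = 4.692×10^-5 mol/L
α₀ = 1/(1 + K1/[H⁺] + K1K2/[H⁺]²) = 1/(1 + 10^+1.70 + 10^-0.68) = 0.01948
DIC = [CO2*]/α₀ = 4.692×10^-5 / 0.01948 = 2.41 mmol/L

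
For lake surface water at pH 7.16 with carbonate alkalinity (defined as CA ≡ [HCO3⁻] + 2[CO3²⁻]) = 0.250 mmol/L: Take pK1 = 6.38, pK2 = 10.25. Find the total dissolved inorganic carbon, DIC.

DIC = 0.291 mmol/L

CA = [HCO3⁻] + 2[CO3²⁻] = (α₁ + 2α₂)·DIC
At pH 7.16: [H⁺]/K1 = 10^-0.78 = 0.16596, K2/[H⁺] = 10^-3.09 = 0.00081283
α₁ = 1/(1 + 0.16596 + 0.00081283) = 1/1.1668 = 0.8571; α₂ = α₁·K2/[H⁺] = 0.0006966
α₁ + 2α₂ = 0.8585
DIC = CA / (α₁ + 2α₂) = 0.250 / 0.8585 = 0.291 mmol/L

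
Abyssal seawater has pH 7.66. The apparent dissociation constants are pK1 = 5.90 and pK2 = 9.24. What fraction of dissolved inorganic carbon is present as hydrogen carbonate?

α₁ = 0.958

α₁ = 1 / (1 + [H⁺]/K1 + K2/[H⁺]) = 1 / (1 + 10^-1.76 + 10^-1.58)
   = 1 / (1 + 0.017378 + 0.026303) = 1/1.0437 = 0.9581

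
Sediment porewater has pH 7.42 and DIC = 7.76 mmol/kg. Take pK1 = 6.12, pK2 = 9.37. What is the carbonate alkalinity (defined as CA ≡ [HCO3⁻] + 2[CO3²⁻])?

CA = [HCO3⁻] + 2[CO3²⁻] = (α₁ + 2α₂)·DIC
At pH 7.42: [H⁺]/K1 = 10^-1.30 = 0.050119, K2/[H⁺] = 10^-1.95 = 0.011220
α₁ = 1/(1 + 0.050119 + 0.011220) = 1/1.0613 = 0.9422; α₂ = α₁·K2/[H⁺] = 0.01057
α₁ + 2α₂ = 0.9633
CA = 0.9633 × 7.76 = 7.48 mmol/kg

CA = 7.48 mmol/kg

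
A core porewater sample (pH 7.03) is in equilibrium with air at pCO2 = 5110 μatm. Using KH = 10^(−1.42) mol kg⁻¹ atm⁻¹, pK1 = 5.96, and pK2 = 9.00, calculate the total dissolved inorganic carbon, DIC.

DIC = 2.50 mmol/kg

[CO2*] = KH · pCO2 = 10^(−1.42) × 5110×10^-6 = 1.943×10^-4 mol/kg
α₀ = 1/(1 + K1/[H⁺] + K1K2/[H⁺]²) = 1/(1 + 10^+1.07 + 10^-0.90) = 0.07767
DIC = [CO2*]/α₀ = 1.943×10^-4 / 0.07767 = 2.50 mmol/kg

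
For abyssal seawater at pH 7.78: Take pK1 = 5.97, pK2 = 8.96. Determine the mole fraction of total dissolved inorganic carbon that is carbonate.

α₂ = 1 / (1 + [H⁺]/K2 + [H⁺]²/(K1K2)) = 1 / (1 + 10^+1.18 + 10^-0.63)
   = 1 / (1 + 15.136 + 0.23442) = 1/16.370 = 0.06109

α₂ = 0.0611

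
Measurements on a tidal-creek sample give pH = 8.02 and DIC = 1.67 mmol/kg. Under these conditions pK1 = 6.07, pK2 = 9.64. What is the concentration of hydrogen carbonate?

α₁ = 1 / (1 + [H⁺]/K1 + K2/[H⁺]) = 1 / (1 + 10^-1.95 + 10^-1.62)
   = 1 / (1 + 0.011220 + 0.023988) = 1/1.0352 = 0.9660
[HCO3⁻] = α₁ × DIC = 0.9660 × 1.67 = 1.61 mmol/kg

[HCO3⁻] = 1.61 mmol/kg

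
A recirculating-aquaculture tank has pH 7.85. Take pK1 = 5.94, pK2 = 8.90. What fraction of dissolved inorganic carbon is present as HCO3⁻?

α₁ = 1 / (1 + [H⁺]/K1 + K2/[H⁺]) = 1 / (1 + 10^-1.91 + 10^-1.05)
   = 1 / (1 + 0.012303 + 0.089125) = 1/1.1014 = 0.9079

α₁ = 0.908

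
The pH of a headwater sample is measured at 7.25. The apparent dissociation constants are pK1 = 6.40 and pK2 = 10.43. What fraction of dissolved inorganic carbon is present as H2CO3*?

α₀ = 1 / (1 + K1/[H⁺] + K1K2/[H⁺]²) = 1 / (1 + 10^+0.85 + 10^-2.33)
   = 1 / (1 + 7.0795 + 0.0046774) = 1/8.0841 = 0.1237

α₀ = 0.124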